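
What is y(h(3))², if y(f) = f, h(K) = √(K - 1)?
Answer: 2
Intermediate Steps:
h(K) = √(-1 + K)
y(h(3))² = (√(-1 + 3))² = (√2)² = 2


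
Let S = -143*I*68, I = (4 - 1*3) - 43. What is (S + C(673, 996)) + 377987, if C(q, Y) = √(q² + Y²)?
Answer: 786395 + √1444945 ≈ 7.8760e+5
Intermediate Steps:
I = -42 (I = (4 - 3) - 43 = 1 - 43 = -42)
C(q, Y) = √(Y² + q²)
S = 408408 (S = -143*(-42)*68 = 6006*68 = 408408)
(S + C(673, 996)) + 377987 = (408408 + √(996² + 673²)) + 377987 = (408408 + √(992016 + 452929)) + 377987 = (408408 + √1444945) + 377987 = 786395 + √1444945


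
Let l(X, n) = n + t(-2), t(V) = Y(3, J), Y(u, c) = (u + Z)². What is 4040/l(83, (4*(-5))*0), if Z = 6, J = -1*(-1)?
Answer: 4040/81 ≈ 49.877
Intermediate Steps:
J = 1
Y(u, c) = (6 + u)² (Y(u, c) = (u + 6)² = (6 + u)²)
t(V) = 81 (t(V) = (6 + 3)² = 9² = 81)
l(X, n) = 81 + n (l(X, n) = n + 81 = 81 + n)
4040/l(83, (4*(-5))*0) = 4040/(81 + (4*(-5))*0) = 4040/(81 - 20*0) = 4040/(81 + 0) = 4040/81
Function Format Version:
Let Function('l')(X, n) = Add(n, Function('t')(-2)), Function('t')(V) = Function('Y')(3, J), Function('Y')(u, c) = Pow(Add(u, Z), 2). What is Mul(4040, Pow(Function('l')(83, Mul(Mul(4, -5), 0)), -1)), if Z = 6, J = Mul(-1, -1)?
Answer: Rational(4040, 81) ≈ 49.877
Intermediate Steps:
J = 1
Function('Y')(u, c) = Pow(Add(6, u), 2) (Function('Y')(u, c) = Pow(Add(u, 6), 2) = Pow(Add(6, u), 2))
Function('t')(V) = 81 (Function('t')(V) = Pow(Add(6, 3), 2) = Pow(9, 2) = 81)
Function('l')(X, n) = Add(81, n) (Function('l')(X, n) = Add(n, 81) = Add(81, n))
Mul(4040, Pow(Function('l')(83, Mul(Mul(4, -5), 0)), -1)) = Mul(4040, Pow(Add(81, Mul(Mul(4, -5), 0)), -1)) = Mul(4040, Pow(Add(81, Mul(-20, 0)), -1)) = Mul(4040, Pow(Add(81, 0), -1)) = Mul(4040, Pow(81, -1)) = Mul(4040, Rational(1, 81)) = Rational(4040, 81)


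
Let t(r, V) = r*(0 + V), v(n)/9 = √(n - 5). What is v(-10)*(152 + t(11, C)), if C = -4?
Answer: 972*I*√15 ≈ 3764.5*I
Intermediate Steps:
v(n) = 9*√(-5 + n) (v(n) = 9*√(n - 5) = 9*√(-5 + n))
t(r, V) = V*r (t(r, V) = r*V = V*r)
v(-10)*(152 + t(11, C)) = (9*√(-5 - 10))*(152 - 4*11) = (9*√(-15))*(152 - 44) = (9*(I*√15))*108 = (9*I*√15)*108 = 972*I*√15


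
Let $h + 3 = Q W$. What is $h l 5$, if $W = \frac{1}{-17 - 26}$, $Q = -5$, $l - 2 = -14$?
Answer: $\frac{7440}{43} \approx 173.02$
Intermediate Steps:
$l = -12$ ($l = 2 - 14 = -12$)
$W = - \frac{1}{43}$ ($W = \frac{1}{-43} = - \frac{1}{43} \approx -0.023256$)
$h = - \frac{124}{43}$ ($h = -3 - - \frac{5}{43} = -3 + \frac{5}{43} = - \frac{124}{43} \approx -2.8837$)
$h l 5 = \left(- \frac{124}{43}\right) \left(-12\right) 5 = \frac{1488}{43} \cdot 5 = \frac{7440}{43}$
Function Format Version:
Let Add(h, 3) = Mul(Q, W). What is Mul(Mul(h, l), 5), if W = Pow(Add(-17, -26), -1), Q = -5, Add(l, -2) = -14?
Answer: Rational(7440, 43) ≈ 173.02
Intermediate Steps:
l = -12 (l = Add(2, -14) = -12)
W = Rational(-1, 43) (W = Pow(-43, -1) = Rational(-1, 43) ≈ -0.023256)
h = Rational(-124, 43) (h = Add(-3, Mul(-5, Rational(-1, 43))) = Add(-3, Rational(5, 43)) = Rational(-124, 43) ≈ -2.8837)
Mul(Mul(h, l), 5) = Mul(Mul(Rational(-124, 43), -12), 5) = Mul(Rational(1488, 43), 5) = Rational(7440, 43)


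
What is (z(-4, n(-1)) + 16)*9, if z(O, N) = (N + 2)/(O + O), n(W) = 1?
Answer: 1125/8 ≈ 140.63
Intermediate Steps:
z(O, N) = (2 + N)/(2*O) (z(O, N) = (2 + N)/((2*O)) = (2 + N)*(1/(2*O)) = (2 + N)/(2*O))
(z(-4, n(-1)) + 16)*9 = ((½)*(2 + 1)/(-4) + 16)*9 = ((½)*(-¼)*3 + 16)*9 = (-3/8 + 16)*9 = (125/8)*9 = 1125/8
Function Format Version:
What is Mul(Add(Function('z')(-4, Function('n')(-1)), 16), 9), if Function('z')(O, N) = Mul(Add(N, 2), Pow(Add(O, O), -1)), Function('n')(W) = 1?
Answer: Rational(1125, 8) ≈ 140.63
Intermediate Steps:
Function('z')(O, N) = Mul(Rational(1, 2), Pow(O, -1), Add(2, N)) (Function('z')(O, N) = Mul(Add(2, N), Pow(Mul(2, O), -1)) = Mul(Add(2, N), Mul(Rational(1, 2), Pow(O, -1))) = Mul(Rational(1, 2), Pow(O, -1), Add(2, N)))
Mul(Add(Function('z')(-4, Function('n')(-1)), 16), 9) = Mul(Add(Mul(Rational(1, 2), Pow(-4, -1), Add(2, 1)), 16), 9) = Mul(Add(Mul(Rational(1, 2), Rational(-1, 4), 3), 16), 9) = Mul(Add(Rational(-3, 8), 16), 9) = Mul(Rational(125, 8), 9) = Rational(1125, 8)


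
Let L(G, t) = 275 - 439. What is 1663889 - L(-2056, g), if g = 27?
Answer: 1664053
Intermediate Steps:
L(G, t) = -164
1663889 - L(-2056, g) = 1663889 - 1*(-164) = 1663889 + 164 = 1664053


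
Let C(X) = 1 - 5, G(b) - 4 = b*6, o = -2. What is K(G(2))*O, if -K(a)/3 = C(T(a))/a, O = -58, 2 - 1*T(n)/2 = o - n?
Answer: -87/2 ≈ -43.500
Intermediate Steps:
G(b) = 4 + 6*b (G(b) = 4 + b*6 = 4 + 6*b)
T(n) = 8 + 2*n (T(n) = 4 - 2*(-2 - n) = 4 + (4 + 2*n) = 8 + 2*n)
C(X) = -4
K(a) = 12/a (K(a) = -(-12)/a = 12/a)
K(G(2))*O = (12/(4 + 6*2))*(-58) = (12/(4 + 12))*(-58) = (12/16)*(-58) = (12*(1/16))*(-58) = (¾)*(-58) = -87/2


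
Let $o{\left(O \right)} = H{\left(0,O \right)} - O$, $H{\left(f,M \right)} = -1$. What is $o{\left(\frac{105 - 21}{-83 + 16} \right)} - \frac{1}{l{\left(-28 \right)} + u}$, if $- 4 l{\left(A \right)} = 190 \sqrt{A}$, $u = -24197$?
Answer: $\frac{9956106927}{39232384928} - \frac{95 i \sqrt{7}}{585557984} \approx 0.25377 - 4.2924 \cdot 10^{-7} i$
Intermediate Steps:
$o{\left(O \right)} = -1 - O$
$l{\left(A \right)} = - \frac{95 \sqrt{A}}{2}$ ($l{\left(A \right)} = - \frac{190 \sqrt{A}}{4} = - \frac{95 \sqrt{A}}{2}$)
$o{\left(\frac{105 - 21}{-83 + 16} \right)} - \frac{1}{l{\left(-28 \right)} + u} = \left(-1 - \frac{105 - 21}{-83 + 16}\right) - \frac{1}{- \frac{95 \sqrt{-28}}{2} - 24197} = \left(-1 - \frac{84}{-67}\right) - \frac{1}{- \frac{95 \cdot 2 i \sqrt{7}}{2} - 24197} = \left(-1 - 84 \left(- \frac{1}{67}\right)\right) - \frac{1}{- 95 i \sqrt{7} - 24197} = \left(-1 - - \frac{84}{67}\right) - \frac{1}{-24197 - 95 i \sqrt{7}} = \left(-1 + \frac{84}{67}\right) - \frac{1}{-24197 - 95 i \sqrt{7}} = \frac{17}{67} - \frac{1}{-24197 - 95 i \sqrt{7}}$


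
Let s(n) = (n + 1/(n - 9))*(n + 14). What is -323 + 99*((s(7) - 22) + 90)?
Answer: 39845/2 ≈ 19923.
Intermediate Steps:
s(n) = (14 + n)*(n + 1/(-9 + n)) (s(n) = (n + 1/(-9 + n))*(14 + n) = (14 + n)*(n + 1/(-9 + n)))
-323 + 99*((s(7) - 22) + 90) = -323 + 99*(((14 + 7**3 - 125*7 + 5*7**2)/(-9 + 7) - 22) + 90) = -323 + 99*(((14 + 343 - 875 + 5*49)/(-2) - 22) + 90) = -323 + 99*((-(14 + 343 - 875 + 245)/2 - 22) + 90) = -323 + 99*((-1/2*(-273) - 22) + 90) = -323 + 99*((273/2 - 22) + 90) = -323 + 99*(229/2 + 90) = -323 + 99*(409/2) = -323 + 40491/2 = 39845/2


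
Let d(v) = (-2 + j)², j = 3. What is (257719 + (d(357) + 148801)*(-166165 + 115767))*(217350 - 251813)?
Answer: 258440293533851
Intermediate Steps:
d(v) = 1 (d(v) = (-2 + 3)² = 1² = 1)
(257719 + (d(357) + 148801)*(-166165 + 115767))*(217350 - 251813) = (257719 + (1 + 148801)*(-166165 + 115767))*(217350 - 251813) = (257719 + 148802*(-50398))*(-34463) = (257719 - 7499323196)*(-34463) = -7499065477*(-34463) = 258440293533851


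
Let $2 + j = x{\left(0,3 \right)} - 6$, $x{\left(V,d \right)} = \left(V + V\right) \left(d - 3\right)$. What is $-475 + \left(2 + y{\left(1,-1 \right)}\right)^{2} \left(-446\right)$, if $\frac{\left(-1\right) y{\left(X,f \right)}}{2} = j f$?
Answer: $-87891$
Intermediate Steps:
$x{\left(V,d \right)} = 2 V \left(-3 + d\right)$
$j = -8$ ($j = -2 - \left(6 + 0 \left(-3 + 3\right)\right) = -2 - \left(6 + 0 \cdot 0\right) = -2 + \left(0 - 6\right) = -2 - 6 = -8$)
$y{\left(X,f \right)} = 16 f$ ($y{\left(X,f \right)} = - 2 \left(- 8 f\right) = 16 f$)
$-475 + \left(2 + y{\left(1,-1 \right)}\right)^{2} \left(-446\right) = -475 + \left(2 + 16 \left(-1\right)\right)^{2} \left(-446\right) = -475 + \left(2 - 16\right)^{2} \left(-446\right) = -475 + \left(-14\right)^{2} \left(-446\right) = -475 + 196 \left(-446\right) = -475 - 87416 = -87891$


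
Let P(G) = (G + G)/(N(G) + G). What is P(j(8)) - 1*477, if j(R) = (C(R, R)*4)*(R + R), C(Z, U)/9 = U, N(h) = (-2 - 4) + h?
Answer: -730659/1535 ≈ -476.00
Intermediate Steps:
N(h) = -6 + h
C(Z, U) = 9*U
j(R) = 72*R² (j(R) = ((9*R)*4)*(R + R) = (36*R)*(2*R) = 72*R²)
P(G) = 2*G/(-6 + 2*G) (P(G) = (G + G)/((-6 + G) + G) = (2*G)/(-6 + 2*G) = 2*G/(-6 + 2*G))
P(j(8)) - 1*477 = (72*8²)/(-3 + 72*8²) - 1*477 = (72*64)/(-3 + 72*64) - 477 = 4608/(-3 + 4608) - 477 = 4608/4605 - 477 = 4608*(1/4605) - 477 = 1536/1535 - 477 = -730659/1535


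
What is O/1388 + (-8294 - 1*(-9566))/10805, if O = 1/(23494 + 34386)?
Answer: 20437846897/173609207840 ≈ 0.11772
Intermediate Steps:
O = 1/57880 ≈ 1.7277e-5
O/1388 + (-8294 - 1*(-9566))/10805 = (1/57880)/1388 + (-8294 - 1*(-9566))/10805 = (1/57880)*(1/1388) + (-8294 + 9566)*(1/10805) = 1/80337440 + 1272*(1/10805) = 1/80337440 + 1272/10805 = 20437846897/173609207840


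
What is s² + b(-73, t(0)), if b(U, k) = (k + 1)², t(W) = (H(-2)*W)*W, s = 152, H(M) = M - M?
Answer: 23105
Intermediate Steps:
H(M) = 0
t(W) = 0 (t(W) = (0*W)*W = 0*W = 0)
b(U, k) = (1 + k)²
s² + b(-73, t(0)) = 152² + (1 + 0)² = 23104 + 1² = 23104 + 1 = 23105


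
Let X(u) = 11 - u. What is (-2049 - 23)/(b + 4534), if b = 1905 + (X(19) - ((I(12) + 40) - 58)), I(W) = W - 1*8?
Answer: -2072/6445 ≈ -0.32149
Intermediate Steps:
I(W) = -8 + W (I(W) = W - 8 = -8 + W)
b = 1911 (b = 1905 + ((11 - 1*19) - (((-8 + 12) + 40) - 58)) = 1905 + ((11 - 19) - ((4 + 40) - 58)) = 1905 + (-8 - (44 - 58)) = 1905 + (-8 - 1*(-14)) = 1905 + (-8 + 14) = 1905 + 6 = 1911)
(-2049 - 23)/(b + 4534) = (-2049 - 23)/(1911 + 4534) = -2072/6445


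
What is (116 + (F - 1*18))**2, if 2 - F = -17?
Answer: 13689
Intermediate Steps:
F = 19 (F = 2 - 1*(-17) = 2 + 17 = 19)
(116 + (F - 1*18))**2 = (116 + (19 - 1*18))**2 = (116 + (19 - 18))**2 = (116 + 1)**2 = 117**2 = 13689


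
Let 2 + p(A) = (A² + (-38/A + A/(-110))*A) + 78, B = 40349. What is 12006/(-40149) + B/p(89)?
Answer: 18642320744/3870225309 ≈ 4.8169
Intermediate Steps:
p(A) = 76 + A² + A*(-38/A - A/110) (p(A) = -2 + ((A² + (-38/A + A/(-110))*A) + 78) = -2 + ((A² + (-38/A + A*(-1/110))*A) + 78) = -2 + ((A² + (-38/A - A/110)*A) + 78) = -2 + ((A² + A*(-38/A - A/110)) + 78) = -2 + (78 + A² + A*(-38/A - A/110)) = 76 + A² + A*(-38/A - A/110))
12006/(-40149) + B/p(89) = 12006/(-40149) + 40349/(38 + (109/110)*89²) = 12006*(-1/40149) + 40349/(38 + (109/110)*7921) = -1334/4461 + 40349/(38 + 863389/110) = -1334/4461 + 40349/(867569/110) = -1334/4461 + 40349*(110/867569) = -1334/4461 + 4438390/867569 = 18642320744/3870225309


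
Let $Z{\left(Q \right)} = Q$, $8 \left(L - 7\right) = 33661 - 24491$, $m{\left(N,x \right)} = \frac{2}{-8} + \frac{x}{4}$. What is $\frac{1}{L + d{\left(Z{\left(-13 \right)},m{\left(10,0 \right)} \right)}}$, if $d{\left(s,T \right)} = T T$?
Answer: $\frac{16}{18453} \approx 0.00086707$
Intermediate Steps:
$m{\left(N,x \right)} = - \frac{1}{4} + \frac{x}{4}$ ($m{\left(N,x \right)} = 2 \left(- \frac{1}{8}\right) + x \frac{1}{4} = - \frac{1}{4} + \frac{x}{4}$)
$L = \frac{4613}{4}$ ($L = 7 + \frac{33661 - 24491}{8} = 7 + \frac{1}{8} \cdot 9170 = 7 + \frac{4585}{4} = \frac{4613}{4} \approx 1153.3$)
$d{\left(s,T \right)} = T^{2}$
$\frac{1}{L + d{\left(Z{\left(-13 \right)},m{\left(10,0 \right)} \right)}} = \frac{1}{\frac{4613}{4} + \left(- \frac{1}{4} + \frac{1}{4} \cdot 0\right)^{2}} = \frac{1}{\frac{4613}{4} + \left(- \frac{1}{4} + 0\right)^{2}} = \frac{1}{\frac{4613}{4} + \left(- \frac{1}{4}\right)^{2}} = \frac{1}{\frac{4613}{4} + \frac{1}{16}} = \frac{1}{\frac{18453}{16}} = \frac{16}{18453}$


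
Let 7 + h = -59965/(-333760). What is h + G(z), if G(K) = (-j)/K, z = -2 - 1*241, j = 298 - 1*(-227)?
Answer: -25195351/5406912 ≈ -4.6598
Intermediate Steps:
j = 525 (j = 298 + 227 = 525)
h = -455271/66752 (h = -7 - 59965/(-333760) = -7 - 59965*(-1/333760) = -7 + 11993/66752 = -455271/66752 ≈ -6.8203)
z = -243 (z = -2 - 241 = -243)
G(K) = -525/K (G(K) = (-1*525)/K = -525/K)
h + G(z) = -455271/66752 - 525/(-243) = -455271/66752 - 525*(-1/243) = -455271/66752 + 175/81 = -25195351/5406912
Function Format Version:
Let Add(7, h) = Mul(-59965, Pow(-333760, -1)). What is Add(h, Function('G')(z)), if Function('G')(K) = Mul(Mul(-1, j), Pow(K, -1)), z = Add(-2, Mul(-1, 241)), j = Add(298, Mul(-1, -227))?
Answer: Rational(-25195351, 5406912) ≈ -4.6598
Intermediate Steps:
j = 525 (j = Add(298, 227) = 525)
h = Rational(-455271, 66752) (h = Add(-7, Mul(-59965, Pow(-333760, -1))) = Add(-7, Mul(-59965, Rational(-1, 333760))) = Add(-7, Rational(11993, 66752)) = Rational(-455271, 66752) ≈ -6.8203)
z = -243 (z = Add(-2, -241) = -243)
Function('G')(K) = Mul(-525, Pow(K, -1)) (Function('G')(K) = Mul(Mul(-1, 525), Pow(K, -1)) = Mul(-525, Pow(K, -1)))
Add(h, Function('G')(z)) = Add(Rational(-455271, 66752), Mul(-525, Pow(-243, -1))) = Add(Rational(-455271, 66752), Mul(-525, Rational(-1, 243))) = Add(Rational(-455271, 66752), Rational(175, 81)) = Rational(-25195351, 5406912)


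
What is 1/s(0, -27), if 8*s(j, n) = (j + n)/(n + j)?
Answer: 8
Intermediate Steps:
s(j, n) = ⅛ (s(j, n) = ((j + n)/(n + j))/8 = ((j + n)/(j + n))/8 = (⅛)*1 = ⅛)
1/s(0, -27) = 1/(⅛) = 8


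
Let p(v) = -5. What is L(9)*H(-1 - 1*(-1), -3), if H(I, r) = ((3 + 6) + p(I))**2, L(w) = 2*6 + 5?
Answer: 272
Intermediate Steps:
L(w) = 17 (L(w) = 12 + 5 = 17)
H(I, r) = 16 (H(I, r) = ((3 + 6) - 5)**2 = (9 - 5)**2 = 4**2 = 16)
L(9)*H(-1 - 1*(-1), -3) = 17*16 = 272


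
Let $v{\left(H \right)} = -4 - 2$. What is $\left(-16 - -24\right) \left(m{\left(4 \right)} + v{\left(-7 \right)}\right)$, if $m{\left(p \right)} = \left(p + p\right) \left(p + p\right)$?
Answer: $464$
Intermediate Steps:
$v{\left(H \right)} = -6$ ($v{\left(H \right)} = -4 - 2 = -6$)
$m{\left(p \right)} = 4 p^{2}$ ($m{\left(p \right)} = 2 p 2 p = 4 p^{2}$)
$\left(-16 - -24\right) \left(m{\left(4 \right)} + v{\left(-7 \right)}\right) = \left(-16 - -24\right) \left(4 \cdot 4^{2} - 6\right) = \left(-16 + 24\right) \left(4 \cdot 16 - 6\right) = 8 \left(64 - 6\right) = 8 \cdot 58 = 464$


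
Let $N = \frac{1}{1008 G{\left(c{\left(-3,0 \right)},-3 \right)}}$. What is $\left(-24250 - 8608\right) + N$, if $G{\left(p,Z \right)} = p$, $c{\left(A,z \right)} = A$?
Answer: $- \frac{99362593}{3024} \approx -32858.0$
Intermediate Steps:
$N = - \frac{1}{3024}$ ($N = \frac{1}{1008 \left(-3\right)} = \frac{1}{-3024} = - \frac{1}{3024} \approx -0.00033069$)
$\left(-24250 - 8608\right) + N = \left(-24250 - 8608\right) - \frac{1}{3024} = -32858 - \frac{1}{3024} = - \frac{99362593}{3024}$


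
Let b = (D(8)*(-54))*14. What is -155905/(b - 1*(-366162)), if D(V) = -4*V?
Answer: -155905/390354 ≈ -0.39939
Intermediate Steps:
b = 24192 (b = (-4*8*(-54))*14 = -32*(-54)*14 = 1728*14 = 24192)
-155905/(b - 1*(-366162)) = -155905/(24192 - 1*(-366162)) = -155905/(24192 + 366162) = -155905/390354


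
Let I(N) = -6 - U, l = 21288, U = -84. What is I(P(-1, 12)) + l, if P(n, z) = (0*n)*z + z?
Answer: 21366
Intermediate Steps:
P(n, z) = z (P(n, z) = 0*z + z = 0 + z = z)
I(N) = 78 (I(N) = -6 - 1*(-84) = -6 + 84 = 78)
I(P(-1, 12)) + l = 78 + 21288 = 21366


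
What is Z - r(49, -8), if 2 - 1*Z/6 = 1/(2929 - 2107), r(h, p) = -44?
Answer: 7671/137 ≈ 55.993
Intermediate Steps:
Z = 1643/137 (Z = 12 - 6/(2929 - 2107) = 12 - 6/822 = 12 - 6*1/822 = 12 - 1/137 = 1643/137 ≈ 11.993)
Z - r(49, -8) = 1643/137 - 1*(-44) = 1643/137 + 44 = 7671/137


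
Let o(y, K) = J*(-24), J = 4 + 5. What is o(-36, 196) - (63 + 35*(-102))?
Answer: 3291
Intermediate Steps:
J = 9
o(y, K) = -216 (o(y, K) = 9*(-24) = -216)
o(-36, 196) - (63 + 35*(-102)) = -216 - (63 + 35*(-102)) = -216 - (63 - 3570) = -216 - 1*(-3507) = -216 + 3507 = 3291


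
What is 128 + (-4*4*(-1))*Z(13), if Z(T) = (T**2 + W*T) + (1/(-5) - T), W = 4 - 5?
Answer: 12064/5 ≈ 2412.8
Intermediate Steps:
W = -1
Z(T) = -1/5 + T**2 - 2*T (Z(T) = (T**2 - T) + (1/(-5) - T) = (T**2 - T) + (-1/5 - T) = -1/5 + T**2 - 2*T)
128 + (-4*4*(-1))*Z(13) = 128 + (-4*4*(-1))*(-1/5 + 13**2 - 2*13) = 128 + (-16*(-1))*(-1/5 + 169 - 26) = 128 + 16*(714/5) = 128 + 11424/5 = 12064/5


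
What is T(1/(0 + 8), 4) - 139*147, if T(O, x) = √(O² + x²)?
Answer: -20433 + 5*√41/8 ≈ -20429.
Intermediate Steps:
T(1/(0 + 8), 4) - 139*147 = √((1/(0 + 8))² + 4²) - 139*147 = √((1/8)² + 16) - 20433 = √((⅛)² + 16) - 20433 = √(1/64 + 16) - 20433 = √(1025/64) - 20433 = 5*√41/8 - 20433 = -20433 + 5*√41/8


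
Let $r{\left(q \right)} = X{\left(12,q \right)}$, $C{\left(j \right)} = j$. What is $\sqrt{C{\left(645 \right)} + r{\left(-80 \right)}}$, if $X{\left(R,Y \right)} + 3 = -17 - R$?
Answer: $\sqrt{613} \approx 24.759$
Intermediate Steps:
$X{\left(R,Y \right)} = -20 - R$ ($X{\left(R,Y \right)} = -3 - \left(17 + R\right) = -20 - R$)
$r{\left(q \right)} = -32$ ($r{\left(q \right)} = -20 - 12 = -32$)
$\sqrt{C{\left(645 \right)} + r{\left(-80 \right)}} = \sqrt{645 - 32} = \sqrt{613}$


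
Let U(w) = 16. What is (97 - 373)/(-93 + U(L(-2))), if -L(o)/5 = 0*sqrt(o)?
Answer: 276/77 ≈ 3.5844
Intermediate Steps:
L(o) = 0 (L(o) = -0*sqrt(o) = -5*0 = 0)
(97 - 373)/(-93 + U(L(-2))) = (97 - 373)/(-93 + 16) = -276/(-77) = -276*(-1/77) = 276/77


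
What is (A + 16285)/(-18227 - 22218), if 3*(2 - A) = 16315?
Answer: -32546/121335 ≈ -0.26823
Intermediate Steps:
A = -16309/3 (A = 2 - 1/3*16315 = 2 - 16315/3 = -16309/3 ≈ -5436.3)
(A + 16285)/(-18227 - 22218) = (-16309/3 + 16285)/(-18227 - 22218) = (32546/3)/(-40445) = (32546/3)*(-1/40445) = -32546/121335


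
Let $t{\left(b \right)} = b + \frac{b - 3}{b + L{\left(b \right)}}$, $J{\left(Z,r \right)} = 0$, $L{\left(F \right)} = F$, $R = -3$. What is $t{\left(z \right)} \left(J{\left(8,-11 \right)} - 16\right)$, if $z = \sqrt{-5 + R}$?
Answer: $-8 - 38 i \sqrt{2} \approx -8.0 - 53.74 i$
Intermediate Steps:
$z = 2 i \sqrt{2}$ ($z = \sqrt{-5 - 3} = \sqrt{-8} = 2 i \sqrt{2} \approx 2.8284 i$)
$t{\left(b \right)} = b + \frac{-3 + b}{2 b}$ ($t{\left(b \right)} = b + \frac{b - 3}{b + b} = b + \frac{-3 + b}{2 b}$)
$t{\left(z \right)} \left(J{\left(8,-11 \right)} - 16\right) = \left(\frac{1}{2} + 2 i \sqrt{2} - \frac{3}{2 \cdot 2 i \sqrt{2}}\right) \left(0 - 16\right) = \left(\frac{1}{2} + 2 i \sqrt{2} - \frac{3 \left(- \frac{i \sqrt{2}}{4}\right)}{2}\right) \left(-16\right) = \left(\frac{1}{2} + 2 i \sqrt{2} + \frac{3 i \sqrt{2}}{8}\right) \left(-16\right) = \left(\frac{1}{2} + \frac{19 i \sqrt{2}}{8}\right) \left(-16\right) = -8 - 38 i \sqrt{2}$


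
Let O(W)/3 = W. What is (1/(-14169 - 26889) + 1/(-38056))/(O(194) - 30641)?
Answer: 39557/23483642565816 ≈ 1.6844e-9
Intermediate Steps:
O(W) = 3*W
(1/(-14169 - 26889) + 1/(-38056))/(O(194) - 30641) = (1/(-14169 - 26889) + 1/(-38056))/(3*194 - 30641) = (1/(-41058) - 1/38056)/(582 - 30641) = (-1/41058 - 1/38056)/(-30059) = -39557/781251624*(-1/30059) = 39557/23483642565816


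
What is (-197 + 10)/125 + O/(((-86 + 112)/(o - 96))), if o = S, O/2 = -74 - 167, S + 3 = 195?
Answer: -2894431/1625 ≈ -1781.2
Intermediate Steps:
S = 192 (S = -3 + 195 = 192)
O = -482 (O = 2*(-74 - 167) = 2*(-241) = -482)
o = 192
(-197 + 10)/125 + O/(((-86 + 112)/(o - 96))) = (-197 + 10)/125 - 482*(192 - 96)/(-86 + 112) = -187*1/125 - 482/(26/96) = -187/125 - 482/(26*(1/96)) = -187/125 - 482/13/48 = -187/125 - 482*48/13 = -187/125 - 23136/13 = -2894431/1625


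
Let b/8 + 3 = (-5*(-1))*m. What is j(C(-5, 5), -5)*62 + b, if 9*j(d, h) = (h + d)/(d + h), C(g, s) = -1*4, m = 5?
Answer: 1646/9 ≈ 182.89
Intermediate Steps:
b = 176 (b = -24 + 8*(-5*(-1)*5) = -24 + 8*(5*5) = -24 + 8*25 = -24 + 200 = 176)
C(g, s) = -4
j(d, h) = ⅑ (j(d, h) = ((h + d)/(d + h))/9 = ((d + h)/(d + h))/9 = (⅑)*1 = ⅑)
j(C(-5, 5), -5)*62 + b = (⅑)*62 + 176 = 62/9 + 176 = 1646/9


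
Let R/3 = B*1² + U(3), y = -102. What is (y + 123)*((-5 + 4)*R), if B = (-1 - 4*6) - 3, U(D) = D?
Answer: 1575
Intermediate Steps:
B = -28 (B = (-1 - 24) - 3 = -25 - 3 = -28)
R = -75 (R = 3*(-28*1² + 3) = 3*(-28*1 + 3) = 3*(-28 + 3) = 3*(-25) = -75)
(y + 123)*((-5 + 4)*R) = (-102 + 123)*((-5 + 4)*(-75)) = 21*(-1*(-75)) = 21*75 = 1575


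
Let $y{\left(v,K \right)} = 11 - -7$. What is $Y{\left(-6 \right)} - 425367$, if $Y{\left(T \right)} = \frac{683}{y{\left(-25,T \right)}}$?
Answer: $- \frac{7655923}{18} \approx -4.2533 \cdot 10^{5}$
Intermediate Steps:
$y{\left(v,K \right)} = 18$ ($y{\left(v,K \right)} = 11 + 7 = 18$)
$Y{\left(T \right)} = \frac{683}{18}$
$Y{\left(-6 \right)} - 425367 = \frac{683}{18} - 425367 = - \frac{7655923}{18}$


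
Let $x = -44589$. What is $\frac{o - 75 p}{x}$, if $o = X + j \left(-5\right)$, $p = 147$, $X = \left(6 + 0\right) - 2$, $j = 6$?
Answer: $\frac{11051}{44589} \approx 0.24784$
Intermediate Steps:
$X = 4$ ($X = 6 - 2 = 4$)
$o = -26$ ($o = 4 + 6 \left(-5\right) = 4 - 30 = -26$)
$\frac{o - 75 p}{x} = \frac{-26 - 11025}{-44589} = \left(-26 - 11025\right) \left(- \frac{1}{44589}\right) = \left(-11051\right) \left(- \frac{1}{44589}\right) = \frac{11051}{44589}$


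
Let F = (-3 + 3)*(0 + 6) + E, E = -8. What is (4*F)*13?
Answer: -416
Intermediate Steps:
F = -8 (F = (-3 + 3)*(0 + 6) - 8 = 0*6 - 8 = 0 - 8 = -8)
(4*F)*13 = (4*(-8))*13 = -32*13 = -416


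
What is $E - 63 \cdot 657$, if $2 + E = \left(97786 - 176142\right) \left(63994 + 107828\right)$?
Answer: $-13463326025$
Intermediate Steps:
$E = -13463284634$ ($E = -2 + \left(97786 - 176142\right) \left(63994 + 107828\right) = -2 - 13463284632 = -13463284634$)
$E - 63 \cdot 657 = -13463284634 - 63 \cdot 657 = -13463284634 - 41391 = -13463326025$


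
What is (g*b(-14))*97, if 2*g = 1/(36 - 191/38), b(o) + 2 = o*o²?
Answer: -5060878/1177 ≈ -4299.8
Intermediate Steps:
b(o) = -2 + o³ (b(o) = -2 + o*o² = -2 + o³)
g = 19/1177 (g = 1/(2*(36 - 191/38)) = 1/(2*(1177/38)) = (½)*(38/1177) = 19/1177 ≈ 0.016143)
(g*b(-14))*97 = (19*(-2 + (-14)³)/1177)*97 = (19*(-2 - 2744)/1177)*97 = ((19/1177)*(-2746))*97 = -52174/1177*97 = -5060878/1177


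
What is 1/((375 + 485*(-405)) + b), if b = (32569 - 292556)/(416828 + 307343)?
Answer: -103453/20281997791 ≈ -5.1007e-6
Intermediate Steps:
b = -37141/103453 (b = -259987/724171 = -259987*1/724171 = -37141/103453 ≈ -0.35901)
1/((375 + 485*(-405)) + b) = 1/((375 + 485*(-405)) - 37141/103453) = 1/((375 - 196425) - 37141/103453) = 1/(-196050 - 37141/103453) = 1/(-20281997791/103453) = -103453/20281997791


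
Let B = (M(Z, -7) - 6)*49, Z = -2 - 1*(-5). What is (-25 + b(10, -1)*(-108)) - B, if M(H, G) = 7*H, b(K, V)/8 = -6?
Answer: 4424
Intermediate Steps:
b(K, V) = -48 (b(K, V) = 8*(-6) = -48)
Z = 3 (Z = -2 + 5 = 3)
B = 735 (B = (7*3 - 6)*49 = (21 - 6)*49 = 15*49 = 735)
(-25 + b(10, -1)*(-108)) - B = (-25 - 48*(-108)) - 1*735 = (-25 + 5184) - 735 = 5159 - 735 = 4424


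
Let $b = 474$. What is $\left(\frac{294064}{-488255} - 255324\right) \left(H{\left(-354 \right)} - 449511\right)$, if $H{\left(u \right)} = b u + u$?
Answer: $\frac{76999790525573124}{488255} \approx 1.577 \cdot 10^{11}$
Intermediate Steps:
$H{\left(u \right)} = 475 u$ ($H{\left(u \right)} = 474 u + u = 475 u$)
$\left(\frac{294064}{-488255} - 255324\right) \left(H{\left(-354 \right)} - 449511\right) = \left(\frac{294064}{-488255} - 255324\right) \left(475 \left(-354\right) - 449511\right) = \left(294064 \left(- \frac{1}{488255}\right) - 255324\right) \left(-168150 - 449511\right) = \left(- \frac{294064}{488255} - 255324\right) \left(-617661\right) = \left(- \frac{124663513684}{488255}\right) \left(-617661\right) = \frac{76999790525573124}{488255}$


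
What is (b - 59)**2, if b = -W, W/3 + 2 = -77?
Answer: 31684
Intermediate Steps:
W = -237 (W = -6 + 3*(-77) = -6 - 231 = -237)
b = 237 (b = -1*(-237) = 237)
(b - 59)**2 = (237 - 59)**2 = 178**2 = 31684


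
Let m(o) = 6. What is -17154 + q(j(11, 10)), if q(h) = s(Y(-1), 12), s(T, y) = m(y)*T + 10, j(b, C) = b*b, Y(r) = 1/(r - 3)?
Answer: -34291/2 ≈ -17146.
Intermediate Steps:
Y(r) = 1/(-3 + r)
j(b, C) = b²
s(T, y) = 10 + 6*T (s(T, y) = 6*T + 10 = 10 + 6*T)
q(h) = 17/2 (q(h) = 10 + 6/(-3 - 1) = 10 + 6/(-4) = 10 + 6*(-¼) = 10 - 3/2 = 17/2)
-17154 + q(j(11, 10)) = -17154 + 17/2 = -34291/2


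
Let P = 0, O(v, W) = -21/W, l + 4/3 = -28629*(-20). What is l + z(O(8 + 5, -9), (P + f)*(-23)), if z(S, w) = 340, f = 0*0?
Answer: 1718756/3 ≈ 5.7292e+5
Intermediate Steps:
l = 1717736/3 (l = -4/3 - 28629*(-20) = -4/3 + 572580 = 1717736/3 ≈ 5.7258e+5)
f = 0
l + z(O(8 + 5, -9), (P + f)*(-23)) = 1717736/3 + 340 = 1718756/3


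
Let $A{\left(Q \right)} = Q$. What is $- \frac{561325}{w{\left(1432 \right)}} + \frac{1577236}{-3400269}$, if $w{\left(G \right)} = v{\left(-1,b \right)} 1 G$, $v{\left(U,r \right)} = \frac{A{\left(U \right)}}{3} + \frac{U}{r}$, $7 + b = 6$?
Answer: $- \frac{5730485193179}{9738370416} \approx -588.44$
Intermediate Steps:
$b = -1$ ($b = -7 + 6 = -1$)
$v{\left(U,r \right)} = \frac{U}{3} + \frac{U}{r}$
$w{\left(G \right)} = \frac{2 G}{3}$ ($w{\left(G \right)} = \left(\frac{1}{3} \left(-1\right) - \frac{1}{-1}\right) 1 G = \left(- \frac{1}{3} - -1\right) 1 G = \left(- \frac{1}{3} + 1\right) 1 G = \frac{2}{3} \cdot 1 G = \frac{2 G}{3}$)
$- \frac{561325}{w{\left(1432 \right)}} + \frac{1577236}{-3400269} = - \frac{561325}{\frac{2}{3} \cdot 1432} + \frac{1577236}{-3400269} = - \frac{561325}{\frac{2864}{3}} + 1577236 \left(- \frac{1}{3400269}\right) = \left(-561325\right) \frac{3}{2864} - \frac{1577236}{3400269} = - \frac{1683975}{2864} - \frac{1577236}{3400269} = - \frac{5730485193179}{9738370416}$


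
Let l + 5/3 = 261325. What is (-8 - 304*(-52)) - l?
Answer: -736570/3 ≈ -2.4552e+5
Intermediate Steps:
l = 783970/3 (l = -5/3 + 261325 = 783970/3 ≈ 2.6132e+5)
(-8 - 304*(-52)) - l = (-8 - 304*(-52)) - 1*783970/3 = (-8 + 15808) - 783970/3 = 15800 - 783970/3 = -736570/3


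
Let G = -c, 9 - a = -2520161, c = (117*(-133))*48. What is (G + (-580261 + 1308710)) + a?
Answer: 3995547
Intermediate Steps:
c = -746928 (c = -15561*48 = -746928)
a = 2520170 (a = 9 - 1*(-2520161) = 9 + 2520161 = 2520170)
G = 746928 (G = -1*(-746928) = 746928)
(G + (-580261 + 1308710)) + a = (746928 + (-580261 + 1308710)) + 2520170 = (746928 + 728449) + 2520170 = 1475377 + 2520170 = 3995547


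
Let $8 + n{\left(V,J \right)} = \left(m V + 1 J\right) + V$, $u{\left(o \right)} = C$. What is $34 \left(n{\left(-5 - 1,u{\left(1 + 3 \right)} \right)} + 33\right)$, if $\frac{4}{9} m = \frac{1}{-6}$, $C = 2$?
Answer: $\frac{1581}{2} \approx 790.5$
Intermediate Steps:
$u{\left(o \right)} = 2$
$m = - \frac{3}{8}$ ($m = \frac{9}{4 \left(-6\right)} = \frac{9}{4} \left(- \frac{1}{6}\right) = - \frac{3}{8} \approx -0.375$)
$n{\left(V,J \right)} = -8 + J + \frac{5 V}{8}$ ($n{\left(V,J \right)} = -8 + \left(\left(- \frac{3 V}{8} + 1 J\right) + V\right) = -8 + \left(\left(- \frac{3 V}{8} + J\right) + V\right) = -8 + \left(\left(J - \frac{3 V}{8}\right) + V\right) = -8 + \left(J + \frac{5 V}{8}\right) = -8 + J + \frac{5 V}{8}$)
$34 \left(n{\left(-5 - 1,u{\left(1 + 3 \right)} \right)} + 33\right) = 34 \left(\left(-8 + 2 + \frac{5 \left(-5 - 1\right)}{8}\right) + 33\right) = 34 \left(\left(-8 + 2 + \frac{5}{8} \left(-6\right)\right) + 33\right) = 34 \left(\left(-8 + 2 - \frac{15}{4}\right) + 33\right) = 34 \left(- \frac{39}{4} + 33\right) = 34 \cdot \frac{93}{4} = \frac{1581}{2}$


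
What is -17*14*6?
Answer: -1428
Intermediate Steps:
-17*14*6 = -238*6 = -1428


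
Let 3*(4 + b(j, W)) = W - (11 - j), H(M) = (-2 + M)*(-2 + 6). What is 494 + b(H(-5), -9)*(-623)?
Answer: 12954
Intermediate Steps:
H(M) = -8 + 4*M (H(M) = (-2 + M)*4 = -8 + 4*M)
b(j, W) = -23/3 + W/3 + j/3 (b(j, W) = -4 + (W - (11 - j))/3 = -4 + (W + (-11 + j))/3 = -4 + (-11 + W + j)/3 = -4 + (-11/3 + W/3 + j/3) = -23/3 + W/3 + j/3)
494 + b(H(-5), -9)*(-623) = 494 + (-23/3 + (⅓)*(-9) + (-8 + 4*(-5))/3)*(-623) = 494 + (-23/3 - 3 + (-8 - 20)/3)*(-623) = 494 + (-23/3 - 3 + (⅓)*(-28))*(-623) = 494 + (-23/3 - 3 - 28/3)*(-623) = 494 - 20*(-623) = 494 + 12460 = 12954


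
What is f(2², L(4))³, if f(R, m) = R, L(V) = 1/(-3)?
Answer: 64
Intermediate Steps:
L(V) = -⅓
f(2², L(4))³ = (2²)³ = 4³ = 64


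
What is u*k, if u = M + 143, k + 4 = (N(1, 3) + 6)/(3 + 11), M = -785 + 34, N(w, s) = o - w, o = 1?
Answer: 15200/7 ≈ 2171.4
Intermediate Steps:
N(w, s) = 1 - w
M = -751
k = -25/7 (k = -4 + ((1 - 1*1) + 6)/(3 + 11) = -4 + ((1 - 1) + 6)/14 = -4 + (0 + 6)*(1/14) = -4 + 6*(1/14) = -4 + 3/7 = -25/7 ≈ -3.5714)
u = -608 (u = -751 + 143 = -608)
u*k = -608*(-25/7) = 15200/7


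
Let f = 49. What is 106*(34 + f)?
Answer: 8798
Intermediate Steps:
106*(34 + f) = 106*(34 + 49) = 106*83 = 8798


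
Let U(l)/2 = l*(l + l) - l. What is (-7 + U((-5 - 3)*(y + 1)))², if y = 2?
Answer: 5499025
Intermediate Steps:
U(l) = -2*l + 4*l² (U(l) = 2*(l*(l + l) - l) = 2*(l*(2*l) - l) = 2*(2*l² - l) = 2*(-l + 2*l²) = -2*l + 4*l²)
(-7 + U((-5 - 3)*(y + 1)))² = (-7 + 2*((-5 - 3)*(2 + 1))*(-1 + 2*((-5 - 3)*(2 + 1))))² = (-7 + 2*(-8*3)*(-1 + 2*(-8*3)))² = (-7 + 2*(-24)*(-1 + 2*(-24)))² = (-7 + 2*(-24)*(-1 - 48))² = (-7 + 2*(-24)*(-49))² = (-7 + 2352)² = 2345² = 5499025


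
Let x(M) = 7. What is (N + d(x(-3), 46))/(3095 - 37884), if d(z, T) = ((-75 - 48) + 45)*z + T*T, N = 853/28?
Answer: -44813/974092 ≈ -0.046005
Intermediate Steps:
N = 853/28 (N = 853*(1/28) = 853/28 ≈ 30.464)
d(z, T) = T² - 78*z (d(z, T) = (-123 + 45)*z + T² = -78*z + T² = T² - 78*z)
(N + d(x(-3), 46))/(3095 - 37884) = (853/28 + (46² - 78*7))/(3095 - 37884) = (853/28 + (2116 - 546))/(-34789) = (853/28 + 1570)*(-1/34789) = (44813/28)*(-1/34789) = -44813/974092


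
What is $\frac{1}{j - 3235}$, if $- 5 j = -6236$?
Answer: $- \frac{5}{9939} \approx -0.00050307$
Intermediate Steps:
$j = \frac{6236}{5}$ ($j = \left(- \frac{1}{5}\right) \left(-6236\right) = \frac{6236}{5} \approx 1247.2$)
$\frac{1}{j - 3235} = \frac{1}{\frac{6236}{5} - 3235} = \frac{1}{- \frac{9939}{5}} = - \frac{5}{9939}$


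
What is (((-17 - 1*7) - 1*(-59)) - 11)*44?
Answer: 1056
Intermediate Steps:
(((-17 - 1*7) - 1*(-59)) - 11)*44 = (((-17 - 7) + 59) - 11)*44 = ((-24 + 59) - 11)*44 = (35 - 11)*44 = 24*44 = 1056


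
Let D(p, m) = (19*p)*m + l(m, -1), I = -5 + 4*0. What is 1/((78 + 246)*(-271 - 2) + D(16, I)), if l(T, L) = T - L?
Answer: -1/89976 ≈ -1.1114e-5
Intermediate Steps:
I = -5 (I = -5 + 0 = -5)
D(p, m) = 1 + m + 19*m*p (D(p, m) = (19*p)*m + (m - 1*(-1)) = 19*m*p + (m + 1) = 19*m*p + (1 + m) = 1 + m + 19*m*p)
1/((78 + 246)*(-271 - 2) + D(16, I)) = 1/((78 + 246)*(-271 - 2) + (1 - 5 + 19*(-5)*16)) = 1/(324*(-273) + (1 - 5 - 1520)) = 1/(-88452 - 1524) = 1/(-89976) = -1/89976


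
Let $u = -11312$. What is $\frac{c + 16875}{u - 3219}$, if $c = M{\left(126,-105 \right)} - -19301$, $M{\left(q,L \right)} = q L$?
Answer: $- \frac{2086}{1321} \approx -1.5791$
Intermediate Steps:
$M{\left(q,L \right)} = L q$
$c = 6071$ ($c = \left(-105\right) 126 - -19301 = -13230 + 19301 = 6071$)
$\frac{c + 16875}{u - 3219} = \frac{6071 + 16875}{-11312 - 3219} = \frac{22946}{-14531} = 22946 \left(- \frac{1}{14531}\right) = - \frac{2086}{1321}$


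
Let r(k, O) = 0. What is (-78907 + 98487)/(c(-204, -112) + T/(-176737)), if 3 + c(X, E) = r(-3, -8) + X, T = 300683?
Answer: -1730255230/18442621 ≈ -93.818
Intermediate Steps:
c(X, E) = -3 + X (c(X, E) = -3 + (0 + X) = -3 + X)
(-78907 + 98487)/(c(-204, -112) + T/(-176737)) = (-78907 + 98487)/((-3 - 204) + 300683/(-176737)) = 19580/(-207 + 300683*(-1/176737)) = 19580/(-207 - 300683/176737) = 19580/(-36885242/176737) = 19580*(-176737/36885242) = -1730255230/18442621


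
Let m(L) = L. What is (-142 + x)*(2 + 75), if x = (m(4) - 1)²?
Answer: -10241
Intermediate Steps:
x = 9 (x = (4 - 1)² = 3² = 9)
(-142 + x)*(2 + 75) = (-142 + 9)*(2 + 75) = -133*77 = -10241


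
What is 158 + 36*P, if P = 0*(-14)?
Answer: 158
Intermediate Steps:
P = 0
158 + 36*P = 158 + 36*0 = 158 + 0 = 158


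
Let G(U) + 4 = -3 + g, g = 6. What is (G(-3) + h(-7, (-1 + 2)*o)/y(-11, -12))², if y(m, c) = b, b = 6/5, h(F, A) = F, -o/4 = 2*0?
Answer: 1681/36 ≈ 46.694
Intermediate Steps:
o = 0 (o = -8*0 = -4*0 = 0)
b = 6/5 (b = 6*(⅕) = 6/5 ≈ 1.2000)
y(m, c) = 6/5
G(U) = -1 (G(U) = -4 + (-3 + 6) = -4 + 3 = -1)
(G(-3) + h(-7, (-1 + 2)*o)/y(-11, -12))² = (-1 - 7/6/5)² = (-1 - 7*⅚)² = (-1 - 35/6)² = (-41/6)² = 1681/36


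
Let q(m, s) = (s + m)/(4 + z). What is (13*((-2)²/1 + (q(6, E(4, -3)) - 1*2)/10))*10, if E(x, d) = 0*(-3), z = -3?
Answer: 572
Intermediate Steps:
E(x, d) = 0
q(m, s) = m + s (q(m, s) = (s + m)/(4 - 3) = (m + s)/1 = (m + s)*1 = m + s)
(13*((-2)²/1 + (q(6, E(4, -3)) - 1*2)/10))*10 = (13*((-2)²/1 + ((6 + 0) - 1*2)/10))*10 = (13*(4*1 + (6 - 2)*(⅒)))*10 = (13*(4 + 4*(⅒)))*10 = (13*(4 + ⅖))*10 = (13*(22/5))*10 = (286/5)*10 = 572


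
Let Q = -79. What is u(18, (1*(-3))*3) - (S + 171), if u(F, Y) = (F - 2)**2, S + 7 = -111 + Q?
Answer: 282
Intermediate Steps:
S = -197 (S = -7 + (-111 - 79) = -7 - 190 = -197)
u(F, Y) = (-2 + F)**2
u(18, (1*(-3))*3) - (S + 171) = (-2 + 18)**2 - (-197 + 171) = 16**2 - 1*(-26) = 256 + 26 = 282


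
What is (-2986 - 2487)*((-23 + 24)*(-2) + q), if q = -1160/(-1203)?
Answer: 6819358/1203 ≈ 5668.6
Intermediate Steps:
q = 1160/1203 (q = -1160*(-1/1203) = 1160/1203 ≈ 0.96426)
(-2986 - 2487)*((-23 + 24)*(-2) + q) = (-2986 - 2487)*((-23 + 24)*(-2) + 1160/1203) = -5473*(1*(-2) + 1160/1203) = -5473*(-2 + 1160/1203) = -5473*(-1246/1203) = 6819358/1203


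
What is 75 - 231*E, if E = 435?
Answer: -100410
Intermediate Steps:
75 - 231*E = 75 - 231*435 = 75 - 100485 = -100410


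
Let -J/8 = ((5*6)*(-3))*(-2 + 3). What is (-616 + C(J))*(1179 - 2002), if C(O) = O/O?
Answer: 506145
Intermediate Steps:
J = 720 (J = -8*(5*6)*(-3)*(-2 + 3) = -8*30*(-3) = -(-720) = -8*(-90) = 720)
C(O) = 1
(-616 + C(J))*(1179 - 2002) = (-616 + 1)*(1179 - 2002) = -615*(-823) = 506145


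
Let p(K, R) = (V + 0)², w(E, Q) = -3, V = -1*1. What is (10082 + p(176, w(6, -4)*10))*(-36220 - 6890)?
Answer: -434678130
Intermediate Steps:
V = -1
p(K, R) = 1 (p(K, R) = (-1 + 0)² = (-1)² = 1)
(10082 + p(176, w(6, -4)*10))*(-36220 - 6890) = (10082 + 1)*(-36220 - 6890) = 10083*(-43110) = -434678130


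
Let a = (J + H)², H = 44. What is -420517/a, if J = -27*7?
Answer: -420517/21025 ≈ -20.001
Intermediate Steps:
J = -189
a = 21025 (a = (-189 + 44)² = (-145)² = 21025)
-420517/a = -420517/21025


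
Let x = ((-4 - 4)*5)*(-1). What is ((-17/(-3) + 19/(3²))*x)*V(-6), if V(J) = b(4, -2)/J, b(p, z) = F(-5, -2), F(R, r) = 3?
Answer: -1400/9 ≈ -155.56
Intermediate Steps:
b(p, z) = 3
V(J) = 3/J
x = 40 (x = -8*5*(-1) = -40*(-1) = 40)
((-17/(-3) + 19/(3²))*x)*V(-6) = ((-17/(-3) + 19/(3²))*40)*(3/(-6)) = ((-17*(-⅓) + 19/9)*40)*(3*(-⅙)) = ((17/3 + 19*(⅑))*40)*(-½) = ((17/3 + 19/9)*40)*(-½) = ((70/9)*40)*(-½) = (2800/9)*(-½) = -1400/9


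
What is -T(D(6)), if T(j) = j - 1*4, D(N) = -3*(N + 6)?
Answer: 40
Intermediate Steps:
D(N) = -18 - 3*N (D(N) = -3*(6 + N) = -18 - 3*N)
T(j) = -4 + j (T(j) = j - 4 = -4 + j)
-T(D(6)) = -(-4 + (-18 - 3*6)) = -(-4 + (-18 - 18)) = -(-4 - 36) = -1*(-40) = 40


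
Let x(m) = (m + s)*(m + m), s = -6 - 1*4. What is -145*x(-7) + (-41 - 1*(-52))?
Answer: -34499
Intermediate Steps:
s = -10 (s = -6 - 4 = -10)
x(m) = 2*m*(-10 + m) (x(m) = (m - 10)*(m + m) = (-10 + m)*(2*m) = 2*m*(-10 + m))
-145*x(-7) + (-41 - 1*(-52)) = -290*(-7)*(-10 - 7) + (-41 - 1*(-52)) = -290*(-7)*(-17) + (-41 + 52) = -145*238 + 11 = -34510 + 11 = -34499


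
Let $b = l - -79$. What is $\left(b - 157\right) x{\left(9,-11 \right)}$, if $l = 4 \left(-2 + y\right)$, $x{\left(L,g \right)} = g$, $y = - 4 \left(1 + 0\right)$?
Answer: $1122$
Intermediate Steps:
$y = -4$ ($y = \left(-4\right) 1 = -4$)
$l = -24$ ($l = 4 \left(-2 - 4\right) = 4 \left(-6\right) = -24$)
$b = 55$ ($b = -24 - -79 = -24 + 79 = 55$)
$\left(b - 157\right) x{\left(9,-11 \right)} = \left(55 - 157\right) \left(-11\right) = \left(-102\right) \left(-11\right) = 1122$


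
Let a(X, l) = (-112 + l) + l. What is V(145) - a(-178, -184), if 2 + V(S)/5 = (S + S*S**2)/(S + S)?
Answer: 53035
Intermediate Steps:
a(X, l) = -112 + 2*l
V(S) = -10 + 5*(S + S**3)/(2*S) (V(S) = -10 + 5*((S + S*S**2)/(S + S)) = -10 + 5*((S + S**3)/((2*S))) = -10 + 5*((S + S**3)*(1/(2*S))) = -10 + 5*((S + S**3)/(2*S)) = -10 + 5*(S + S**3)/(2*S))
V(145) - a(-178, -184) = (-15/2 + (5/2)*145**2) - (-112 + 2*(-184)) = (-15/2 + (5/2)*21025) - (-112 - 368) = (-15/2 + 105125/2) - 1*(-480) = 52555 + 480 = 53035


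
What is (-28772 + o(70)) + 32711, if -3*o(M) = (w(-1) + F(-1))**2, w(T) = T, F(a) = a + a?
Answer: 3936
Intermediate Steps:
F(a) = 2*a
o(M) = -3 (o(M) = -(-1 + 2*(-1))**2/3 = -(-1 - 2)**2/3 = -1/3*(-3)**2 = -1/3*9 = -3)
(-28772 + o(70)) + 32711 = (-28772 - 3) + 32711 = -28775 + 32711 = 3936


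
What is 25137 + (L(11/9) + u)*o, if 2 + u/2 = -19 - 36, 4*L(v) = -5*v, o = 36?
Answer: 20978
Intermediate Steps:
L(v) = -5*v/4 (L(v) = (-5*v)/4 = -5*v/4)
u = -114 (u = -4 + 2*(-19 - 36) = -4 + 2*(-55) = -4 - 110 = -114)
25137 + (L(11/9) + u)*o = 25137 + (-55/(4*9) - 114)*36 = 25137 + (-5/4*11/9 - 114)*36 = 25137 + (-55/36 - 114)*36 = 25137 - 4159/36*36 = 25137 - 4159 = 20978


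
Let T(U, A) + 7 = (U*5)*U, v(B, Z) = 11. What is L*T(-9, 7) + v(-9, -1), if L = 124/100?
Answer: 12613/25 ≈ 504.52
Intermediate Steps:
L = 31/25 (L = 124*(1/100) = 31/25 ≈ 1.2400)
T(U, A) = -7 + 5*U² (T(U, A) = -7 + (U*5)*U = -7 + (5*U)*U = -7 + 5*U²)
L*T(-9, 7) + v(-9, -1) = 31*(-7 + 5*(-9)²)/25 + 11 = 31*(-7 + 5*81)/25 + 11 = 31*(-7 + 405)/25 + 11 = (31/25)*398 + 11 = 12338/25 + 11 = 12613/25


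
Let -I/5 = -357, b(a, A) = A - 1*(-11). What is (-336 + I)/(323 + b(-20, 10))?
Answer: 1449/344 ≈ 4.2122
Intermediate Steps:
b(a, A) = 11 + A (b(a, A) = A + 11 = 11 + A)
I = 1785 (I = -5*(-357) = 1785)
(-336 + I)/(323 + b(-20, 10)) = (-336 + 1785)/(323 + (11 + 10)) = 1449/(323 + 21) = 1449/344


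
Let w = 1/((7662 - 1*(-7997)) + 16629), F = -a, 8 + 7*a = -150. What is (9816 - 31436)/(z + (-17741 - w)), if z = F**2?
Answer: 34205261440/27262211409 ≈ 1.2547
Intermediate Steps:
a = -158/7 (a = -8/7 + (1/7)*(-150) = -8/7 - 150/7 = -158/7 ≈ -22.571)
F = 158/7 (F = -1*(-158/7) = 158/7 ≈ 22.571)
z = 24964/49 (z = (158/7)**2 = 24964/49 ≈ 509.47)
w = 1/32288 (w = 1/((7662 + 7997) + 16629) = 1/(15659 + 16629) = 1/32288 ≈ 3.0971e-5)
(9816 - 31436)/(z + (-17741 - w)) = (9816 - 31436)/(24964/49 + (-17741 - 1*1/32288)) = -21620/(24964/49 + (-17741 - 1/32288)) = -21620/(24964/49 - 572821409/32288) = -21620/(-27262211409/1582112) = -21620*(-1582112/27262211409) = 34205261440/27262211409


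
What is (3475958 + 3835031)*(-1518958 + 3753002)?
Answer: 16333071109516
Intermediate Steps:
(3475958 + 3835031)*(-1518958 + 3753002) = 7310989*2234044 = 16333071109516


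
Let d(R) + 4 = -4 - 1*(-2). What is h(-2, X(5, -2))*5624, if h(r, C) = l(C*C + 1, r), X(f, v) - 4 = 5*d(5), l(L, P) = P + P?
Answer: -22496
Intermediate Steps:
l(L, P) = 2*P
d(R) = -6 (d(R) = -4 + (-4 - 1*(-2)) = -4 + (-4 + 2) = -4 - 2 = -6)
X(f, v) = -26 (X(f, v) = 4 + 5*(-6) = 4 - 30 = -26)
h(r, C) = 2*r
h(-2, X(5, -2))*5624 = (2*(-2))*5624 = -4*5624 = -22496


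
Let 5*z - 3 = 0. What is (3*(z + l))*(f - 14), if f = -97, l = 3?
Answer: -5994/5 ≈ -1198.8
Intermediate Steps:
z = ⅗ (z = ⅗ + (⅕)*0 = ⅗ + 0 = ⅗ ≈ 0.60000)
(3*(z + l))*(f - 14) = (3*(⅗ + 3))*(-97 - 14) = (3*(18/5))*(-111) = (54/5)*(-111) = -5994/5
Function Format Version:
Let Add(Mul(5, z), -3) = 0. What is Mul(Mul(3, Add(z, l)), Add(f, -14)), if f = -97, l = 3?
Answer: Rational(-5994, 5) ≈ -1198.8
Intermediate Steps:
z = Rational(3, 5) (z = Add(Rational(3, 5), Mul(Rational(1, 5), 0)) = Add(Rational(3, 5), 0) = Rational(3, 5) ≈ 0.60000)
Mul(Mul(3, Add(z, l)), Add(f, -14)) = Mul(Mul(3, Add(Rational(3, 5), 3)), Add(-97, -14)) = Mul(Mul(3, Rational(18, 5)), -111) = Mul(Rational(54, 5), -111) = Rational(-5994, 5)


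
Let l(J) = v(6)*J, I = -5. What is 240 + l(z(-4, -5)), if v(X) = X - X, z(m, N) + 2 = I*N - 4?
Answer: 240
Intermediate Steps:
z(m, N) = -6 - 5*N (z(m, N) = -2 + (-5*N - 4) = -2 + (-4 - 5*N) = -6 - 5*N)
v(X) = 0
l(J) = 0 (l(J) = 0*J = 0)
240 + l(z(-4, -5)) = 240 + 0 = 240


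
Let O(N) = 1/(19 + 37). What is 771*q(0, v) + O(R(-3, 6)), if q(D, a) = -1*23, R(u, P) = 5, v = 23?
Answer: -993047/56 ≈ -17733.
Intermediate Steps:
q(D, a) = -23
O(N) = 1/56
771*q(0, v) + O(R(-3, 6)) = 771*(-23) + 1/56 = -17733 + 1/56 = -993047/56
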